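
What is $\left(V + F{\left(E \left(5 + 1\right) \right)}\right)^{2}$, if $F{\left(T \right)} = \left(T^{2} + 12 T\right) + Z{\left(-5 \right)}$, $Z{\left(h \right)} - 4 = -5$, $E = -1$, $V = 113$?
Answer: $5776$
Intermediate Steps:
$Z{\left(h \right)} = -1$ ($Z{\left(h \right)} = 4 - 5 = -1$)
$F{\left(T \right)} = -1 + T^{2} + 12 T$ ($F{\left(T \right)} = \left(T^{2} + 12 T\right) - 1 = -1 + T^{2} + 12 T$)
$\left(V + F{\left(E \left(5 + 1\right) \right)}\right)^{2} = \left(113 + \left(-1 + \left(- (5 + 1)\right)^{2} + 12 \left(- (5 + 1)\right)\right)\right)^{2} = \left(113 + \left(-1 + \left(\left(-1\right) 6\right)^{2} + 12 \left(\left(-1\right) 6\right)\right)\right)^{2} = \left(113 + \left(-1 + \left(-6\right)^{2} + 12 \left(-6\right)\right)\right)^{2} = \left(113 - 37\right)^{2} = 76^{2} = 5776$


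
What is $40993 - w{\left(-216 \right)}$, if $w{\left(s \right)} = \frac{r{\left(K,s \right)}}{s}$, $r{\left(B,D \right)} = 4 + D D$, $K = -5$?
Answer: $\frac{2225287}{54} \approx 41209.0$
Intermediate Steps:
$r{\left(B,D \right)} = 4 + D^{2}$
$w{\left(s \right)} = \frac{4 + s^{2}}{s}$
$40993 - w{\left(-216 \right)} = 40993 - \left(-216 + \frac{4}{-216}\right) = 40993 - \left(-216 + 4 \left(- \frac{1}{216}\right)\right) = 40993 - \left(-216 - \frac{1}{54}\right) = 40993 - - \frac{11665}{54} = 40993 + \frac{11665}{54} = \frac{2225287}{54}$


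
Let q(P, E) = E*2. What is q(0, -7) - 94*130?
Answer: -12234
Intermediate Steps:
q(P, E) = 2*E
q(0, -7) - 94*130 = 2*(-7) - 94*130 = -14 - 12220 = -12234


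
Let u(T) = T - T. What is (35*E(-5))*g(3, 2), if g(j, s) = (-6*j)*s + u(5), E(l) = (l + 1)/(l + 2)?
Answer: -1680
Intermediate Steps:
u(T) = 0
E(l) = (1 + l)/(2 + l)
g(j, s) = -6*j*s (g(j, s) = (-6*j)*s + 0 = -6*j*s + 0 = -6*j*s)
(35*E(-5))*g(3, 2) = (35*((1 - 5)/(2 - 5)))*(-6*3*2) = (35*(-4/(-3)))*(-36) = (35*(-1/3*(-4)))*(-36) = (35*(4/3))*(-36) = (140/3)*(-36) = -1680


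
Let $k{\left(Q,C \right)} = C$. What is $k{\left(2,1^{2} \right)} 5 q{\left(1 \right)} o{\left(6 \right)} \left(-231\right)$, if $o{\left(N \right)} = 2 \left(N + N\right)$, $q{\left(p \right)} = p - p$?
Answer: $0$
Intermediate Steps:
$q{\left(p \right)} = 0$
$o{\left(N \right)} = 4 N$ ($o{\left(N \right)} = 2 \cdot 2 N = 4 N$)
$k{\left(2,1^{2} \right)} 5 q{\left(1 \right)} o{\left(6 \right)} \left(-231\right) = 1^{2} \cdot 5 \cdot 0 \cdot 4 \cdot 6 \left(-231\right) = 1 \cdot 5 \cdot 0 \cdot 24 \left(-231\right) = 5 \cdot 0 \cdot 24 \left(-231\right) = 0 \cdot 24 \left(-231\right) = 0 \left(-231\right) = 0$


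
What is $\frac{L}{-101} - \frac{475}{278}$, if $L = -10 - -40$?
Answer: $- \frac{56315}{28078} \approx -2.0057$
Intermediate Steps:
$L = 30$ ($L = -10 + 40 = 30$)
$\frac{L}{-101} - \frac{475}{278} = \frac{30}{-101} - \frac{475}{278} = 30 \left(- \frac{1}{101}\right) - \frac{475}{278} = - \frac{30}{101} - \frac{475}{278} = - \frac{56315}{28078}$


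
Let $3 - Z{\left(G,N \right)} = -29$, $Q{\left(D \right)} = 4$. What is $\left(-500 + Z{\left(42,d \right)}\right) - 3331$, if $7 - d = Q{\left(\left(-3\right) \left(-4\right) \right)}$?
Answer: $-3799$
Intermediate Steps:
$d = 3$ ($d = 7 - 4 = 3$)
$Z{\left(G,N \right)} = 32$ ($Z{\left(G,N \right)} = 3 - -29 = 3 + 29 = 32$)
$\left(-500 + Z{\left(42,d \right)}\right) - 3331 = \left(-500 + 32\right) - 3331 = -468 - 3331 = -3799$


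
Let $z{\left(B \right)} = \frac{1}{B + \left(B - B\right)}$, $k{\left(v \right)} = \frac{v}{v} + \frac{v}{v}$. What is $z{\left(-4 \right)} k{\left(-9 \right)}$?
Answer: $- \frac{1}{2} \approx -0.5$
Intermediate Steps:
$k{\left(v \right)} = 2$ ($k{\left(v \right)} = 1 + 1 = 2$)
$z{\left(B \right)} = \frac{1}{B}$ ($z{\left(B \right)} = \frac{1}{B + 0} = \frac{1}{B}$)
$z{\left(-4 \right)} k{\left(-9 \right)} = \frac{1}{-4} \cdot 2 = \left(- \frac{1}{4}\right) 2 = - \frac{1}{2}$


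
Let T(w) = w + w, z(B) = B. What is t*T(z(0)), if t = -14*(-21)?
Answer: 0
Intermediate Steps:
t = 294
T(w) = 2*w
t*T(z(0)) = 294*(2*0) = 294*0 = 0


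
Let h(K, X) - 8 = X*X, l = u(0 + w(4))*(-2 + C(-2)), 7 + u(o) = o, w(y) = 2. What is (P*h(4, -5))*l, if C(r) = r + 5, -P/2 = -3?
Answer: -990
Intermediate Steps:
P = 6 (P = -2*(-3) = 6)
u(o) = -7 + o
C(r) = 5 + r
l = -5 (l = (-7 + (0 + 2))*(-2 + (5 - 2)) = (-7 + 2)*(-2 + 3) = -5*1 = -5)
h(K, X) = 8 + X**2 (h(K, X) = 8 + X*X = 8 + X**2)
(P*h(4, -5))*l = (6*(8 + (-5)**2))*(-5) = (6*(8 + 25))*(-5) = (6*33)*(-5) = 198*(-5) = -990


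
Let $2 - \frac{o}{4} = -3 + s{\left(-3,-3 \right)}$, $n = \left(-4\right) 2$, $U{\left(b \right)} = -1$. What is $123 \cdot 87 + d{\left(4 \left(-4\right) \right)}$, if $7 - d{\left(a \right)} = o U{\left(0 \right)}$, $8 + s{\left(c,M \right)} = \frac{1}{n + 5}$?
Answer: $\frac{32284}{3} \approx 10761.0$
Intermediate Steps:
$n = -8$
$s{\left(c,M \right)} = - \frac{25}{3}$ ($s{\left(c,M \right)} = -8 + \frac{1}{-8 + 5} = -8 + \frac{1}{-3} = -8 - \frac{1}{3} = - \frac{25}{3}$)
$o = \frac{160}{3}$ ($o = 8 - 4 \left(-3 - \frac{25}{3}\right) = 8 - - \frac{136}{3} = 8 + \frac{136}{3} = \frac{160}{3} \approx 53.333$)
$d{\left(a \right)} = \frac{181}{3}$ ($d{\left(a \right)} = 7 - \frac{160}{3} \left(-1\right) = 7 - - \frac{160}{3} = 7 + \frac{160}{3} = \frac{181}{3}$)
$123 \cdot 87 + d{\left(4 \left(-4\right) \right)} = 123 \cdot 87 + \frac{181}{3} = 10701 + \frac{181}{3} = \frac{32284}{3}$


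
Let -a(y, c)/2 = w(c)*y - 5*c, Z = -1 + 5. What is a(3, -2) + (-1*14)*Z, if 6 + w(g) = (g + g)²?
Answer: -136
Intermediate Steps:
w(g) = -6 + 4*g² (w(g) = -6 + (g + g)² = -6 + (2*g)² = -6 + 4*g²)
Z = 4
a(y, c) = 10*c - 2*y*(-6 + 4*c²) (a(y, c) = -2*((-6 + 4*c²)*y - 5*c) = -2*(y*(-6 + 4*c²) - 5*c) = -2*(-5*c + y*(-6 + 4*c²)) = 10*c - 2*y*(-6 + 4*c²))
a(3, -2) + (-1*14)*Z = (10*(-2) + 12*3 - 8*3*(-2)²) - 1*14*4 = (-20 + 36 - 8*3*4) - 14*4 = (-20 + 36 - 96) - 56 = -80 - 56 = -136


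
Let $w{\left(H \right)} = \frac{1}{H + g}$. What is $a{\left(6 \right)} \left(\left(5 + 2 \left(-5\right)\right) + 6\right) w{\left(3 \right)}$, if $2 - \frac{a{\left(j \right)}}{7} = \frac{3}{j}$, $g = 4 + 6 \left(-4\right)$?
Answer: $- \frac{21}{34} \approx -0.61765$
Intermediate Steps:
$g = -20$ ($g = 4 - 24 = -20$)
$w{\left(H \right)} = \frac{1}{-20 + H}$ ($w{\left(H \right)} = \frac{1}{H - 20} = \frac{1}{-20 + H}$)
$a{\left(j \right)} = 14 - \frac{21}{j}$ ($a{\left(j \right)} = 14 - 7 \frac{3}{j} = 14 - \frac{21}{j}$)
$a{\left(6 \right)} \left(\left(5 + 2 \left(-5\right)\right) + 6\right) w{\left(3 \right)} = \frac{\left(14 - \frac{21}{6}\right) \left(\left(5 + 2 \left(-5\right)\right) + 6\right)}{-20 + 3} = \frac{\left(14 - \frac{7}{2}\right) \left(\left(5 - 10\right) + 6\right)}{-17} = \left(14 - \frac{7}{2}\right) \left(-5 + 6\right) \left(- \frac{1}{17}\right) = \frac{21}{2} \cdot 1 \left(- \frac{1}{17}\right) = \frac{21}{2} \left(- \frac{1}{17}\right) = - \frac{21}{34}$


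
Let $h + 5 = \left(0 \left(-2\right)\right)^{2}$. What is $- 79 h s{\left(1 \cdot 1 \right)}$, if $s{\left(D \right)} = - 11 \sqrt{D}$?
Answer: $-4345$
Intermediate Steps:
$h = -5$ ($h = -5 + \left(0 \left(-2\right)\right)^{2} = -5 + 0^{2} = -5 + 0 = -5$)
$- 79 h s{\left(1 \cdot 1 \right)} = \left(-79\right) \left(-5\right) \left(- 11 \sqrt{1 \cdot 1}\right) = 395 \left(- 11 \sqrt{1}\right) = 395 \left(\left(-11\right) 1\right) = 395 \left(-11\right) = -4345$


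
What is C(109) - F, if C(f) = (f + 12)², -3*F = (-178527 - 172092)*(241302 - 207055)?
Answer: -4002534990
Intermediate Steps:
F = 4002549631 (F = -(-178527 - 172092)*(241302 - 207055)/3 = -(-116873)*34247 = -⅓*(-12007648893) = 4002549631)
C(f) = (12 + f)²
C(109) - F = (12 + 109)² - 1*4002549631 = 121² - 4002549631 = 14641 - 4002549631 = -4002534990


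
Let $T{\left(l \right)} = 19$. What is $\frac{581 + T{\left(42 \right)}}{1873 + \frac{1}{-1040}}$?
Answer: $\frac{624000}{1947919} \approx 0.32034$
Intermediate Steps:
$\frac{581 + T{\left(42 \right)}}{1873 + \frac{1}{-1040}} = \frac{581 + 19}{1873 + \frac{1}{-1040}} = \frac{600}{1873 - \frac{1}{1040}} = \frac{600}{\frac{1947919}{1040}} = 600 \cdot \frac{1040}{1947919} = \frac{624000}{1947919}$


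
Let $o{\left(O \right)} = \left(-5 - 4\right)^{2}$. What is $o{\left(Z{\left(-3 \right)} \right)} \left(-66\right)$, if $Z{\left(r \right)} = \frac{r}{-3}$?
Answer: $-5346$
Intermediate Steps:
$Z{\left(r \right)} = - \frac{r}{3}$ ($Z{\left(r \right)} = r \left(- \frac{1}{3}\right) = - \frac{r}{3}$)
$o{\left(O \right)} = 81$ ($o{\left(O \right)} = \left(-9\right)^{2} = 81$)
$o{\left(Z{\left(-3 \right)} \right)} \left(-66\right) = 81 \left(-66\right) = -5346$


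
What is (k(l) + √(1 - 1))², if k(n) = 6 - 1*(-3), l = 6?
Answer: 81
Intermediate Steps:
k(n) = 9 (k(n) = 6 + 3 = 9)
(k(l) + √(1 - 1))² = (9 + √(1 - 1))² = (9 + √0)² = (9 + 0)² = 9² = 81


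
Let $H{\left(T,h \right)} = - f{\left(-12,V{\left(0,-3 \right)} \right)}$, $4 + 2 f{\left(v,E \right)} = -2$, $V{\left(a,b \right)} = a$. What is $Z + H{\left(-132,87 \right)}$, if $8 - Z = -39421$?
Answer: $39432$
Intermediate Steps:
$Z = 39429$ ($Z = 8 - -39421 = 8 + 39421 = 39429$)
$f{\left(v,E \right)} = -3$ ($f{\left(v,E \right)} = -2 + \frac{1}{2} \left(-2\right) = -2 - 1 = -3$)
$H{\left(T,h \right)} = 3$ ($H{\left(T,h \right)} = \left(-1\right) \left(-3\right) = 3$)
$Z + H{\left(-132,87 \right)} = 39429 + 3 = 39432$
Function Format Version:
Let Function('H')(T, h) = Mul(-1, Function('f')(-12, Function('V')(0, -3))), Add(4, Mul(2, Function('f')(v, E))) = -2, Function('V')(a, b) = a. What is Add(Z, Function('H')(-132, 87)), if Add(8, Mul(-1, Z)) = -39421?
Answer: 39432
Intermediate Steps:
Z = 39429 (Z = Add(8, Mul(-1, -39421)) = Add(8, 39421) = 39429)
Function('f')(v, E) = -3 (Function('f')(v, E) = Add(-2, Mul(Rational(1, 2), -2)) = Add(-2, -1) = -3)
Function('H')(T, h) = 3 (Function('H')(T, h) = Mul(-1, -3) = 3)
Add(Z, Function('H')(-132, 87)) = Add(39429, 3) = 39432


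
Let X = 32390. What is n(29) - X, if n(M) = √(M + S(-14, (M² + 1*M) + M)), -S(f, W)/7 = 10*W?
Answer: -32390 + 3*I*√6989 ≈ -32390.0 + 250.8*I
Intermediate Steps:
S(f, W) = -70*W
n(M) = √(-139*M - 70*M²) (n(M) = √(M - 70*((M² + 1*M) + M)) = √(M - 70*((M² + M) + M)) = √(M - 70*((M + M²) + M)) = √(M - 70*(M² + 2*M)) = √(M + (-140*M - 70*M²)) = √(-139*M - 70*M²))
n(29) - X = √(29*(-139 - 70*29)) - 1*32390 = √(29*(-139 - 2030)) - 32390 = √(29*(-2169)) - 32390 = √(-62901) - 32390 = 3*I*√6989 - 32390 = -32390 + 3*I*√6989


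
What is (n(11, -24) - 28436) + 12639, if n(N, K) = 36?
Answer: -15761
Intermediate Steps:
(n(11, -24) - 28436) + 12639 = (36 - 28436) + 12639 = -28400 + 12639 = -15761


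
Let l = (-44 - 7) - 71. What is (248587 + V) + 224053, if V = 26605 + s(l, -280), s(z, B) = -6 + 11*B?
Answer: 496159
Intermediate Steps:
l = -122 (l = -51 - 71 = -122)
V = 23519 (V = 26605 + (-6 + 11*(-280)) = 26605 + (-6 - 3080) = 26605 - 3086 = 23519)
(248587 + V) + 224053 = (248587 + 23519) + 224053 = 272106 + 224053 = 496159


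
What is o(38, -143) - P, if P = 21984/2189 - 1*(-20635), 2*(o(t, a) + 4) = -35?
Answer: -90478125/4378 ≈ -20667.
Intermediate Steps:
o(t, a) = -43/2 (o(t, a) = -4 + (1/2)*(-35) = -4 - 35/2 = -43/2)
P = 45191999/2189 (P = 21984*(1/2189) + 20635 = 21984/2189 + 20635 = 45191999/2189 ≈ 20645.)
o(38, -143) - P = -43/2 - 1*45191999/2189 = -43/2 - 45191999/2189 = -90478125/4378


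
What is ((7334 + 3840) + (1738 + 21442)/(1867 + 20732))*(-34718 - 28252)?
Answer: -5300907081940/7533 ≈ -7.0369e+8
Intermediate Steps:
((7334 + 3840) + (1738 + 21442)/(1867 + 20732))*(-34718 - 28252) = (11174 + 23180/22599)*(-62970) = (252544406/22599)*(-62970) = -5300907081940/7533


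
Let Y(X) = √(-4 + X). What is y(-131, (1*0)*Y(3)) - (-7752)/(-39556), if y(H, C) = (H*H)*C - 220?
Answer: -2177518/9889 ≈ -220.20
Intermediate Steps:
y(H, C) = -220 + C*H² (y(H, C) = H²*C - 220 = C*H² - 220 = -220 + C*H²)
y(-131, (1*0)*Y(3)) - (-7752)/(-39556) = (-220 + ((1*0)*√(-4 + 3))*(-131)²) - (-7752)/(-39556) = (-220 + (0*√(-1))*17161) - (-7752)*(-1)/39556 = (-220 + (0*I)*17161) - 1*1938/9889 = (-220 + 0*17161) - 1938/9889 = (-220 + 0) - 1938/9889 = -220 - 1938/9889 = -2177518/9889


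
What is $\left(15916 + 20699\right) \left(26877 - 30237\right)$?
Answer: $-123026400$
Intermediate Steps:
$\left(15916 + 20699\right) \left(26877 - 30237\right) = 36615 \left(-3360\right) = -123026400$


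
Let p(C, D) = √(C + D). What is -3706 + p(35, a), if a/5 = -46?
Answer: -3706 + I*√195 ≈ -3706.0 + 13.964*I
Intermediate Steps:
a = -230 (a = 5*(-46) = -230)
-3706 + p(35, a) = -3706 + √(35 - 230) = -3706 + √(-195) = -3706 + I*√195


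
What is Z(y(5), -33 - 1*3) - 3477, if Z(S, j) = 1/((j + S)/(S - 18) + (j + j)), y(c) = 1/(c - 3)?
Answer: -8515208/2449 ≈ -3477.0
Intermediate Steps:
y(c) = 1/(-3 + c)
Z(S, j) = 1/(2*j + (S + j)/(-18 + S)) (Z(S, j) = 1/((S + j)/(-18 + S) + 2*j) = 1/(2*j + (S + j)/(-18 + S)))
Z(y(5), -33 - 1*3) - 3477 = (-18 + 1/(-3 + 5))/(1/(-3 + 5) - 35*(-33 - 1*3) + 2*(-33 - 1*3)/(-3 + 5)) - 3477 = (-18 + 1/2)/(1/2 - 35*(-33 - 3) + 2*(-33 - 3)/2) - 3477 = (-18 + ½)/(½ - 35*(-36) + 2*(½)*(-36)) - 3477 = -35/2/(½ + 1260 - 36) - 3477 = -35/2/(2449/2) - 3477 = (2/2449)*(-35/2) - 3477 = -35/2449 - 3477 = -8515208/2449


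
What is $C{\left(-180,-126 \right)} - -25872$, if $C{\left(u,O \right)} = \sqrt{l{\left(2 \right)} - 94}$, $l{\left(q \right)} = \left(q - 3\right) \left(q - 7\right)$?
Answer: $25872 + i \sqrt{89} \approx 25872.0 + 9.434 i$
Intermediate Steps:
$l{\left(q \right)} = \left(-7 + q\right) \left(-3 + q\right)$ ($l{\left(q \right)} = \left(-3 + q\right) \left(-7 + q\right) = \left(-7 + q\right) \left(-3 + q\right)$)
$C{\left(u,O \right)} = i \sqrt{89}$ ($C{\left(u,O \right)} = \sqrt{\left(21 + 2^{2} - 20\right) - 94} = \sqrt{\left(21 + 4 - 20\right) - 94} = \sqrt{5 - 94} = \sqrt{-89} = i \sqrt{89}$)
$C{\left(-180,-126 \right)} - -25872 = i \sqrt{89} - -25872 = i \sqrt{89} + 25872 = 25872 + i \sqrt{89}$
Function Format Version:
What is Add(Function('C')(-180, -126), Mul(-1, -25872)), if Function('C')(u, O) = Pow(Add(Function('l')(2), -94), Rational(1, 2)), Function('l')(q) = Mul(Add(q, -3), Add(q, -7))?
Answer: Add(25872, Mul(I, Pow(89, Rational(1, 2)))) ≈ Add(25872., Mul(9.4340, I))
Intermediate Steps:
Function('l')(q) = Mul(Add(-7, q), Add(-3, q)) (Function('l')(q) = Mul(Add(-3, q), Add(-7, q)) = Mul(Add(-7, q), Add(-3, q)))
Function('C')(u, O) = Mul(I, Pow(89, Rational(1, 2))) (Function('C')(u, O) = Pow(Add(Add(21, Pow(2, 2), Mul(-10, 2)), -94), Rational(1, 2)) = Pow(Add(Add(21, 4, -20), -94), Rational(1, 2)) = Pow(Add(5, -94), Rational(1, 2)) = Pow(-89, Rational(1, 2)) = Mul(I, Pow(89, Rational(1, 2))))
Add(Function('C')(-180, -126), Mul(-1, -25872)) = Add(Mul(I, Pow(89, Rational(1, 2))), Mul(-1, -25872)) = Add(Mul(I, Pow(89, Rational(1, 2))), 25872) = Add(25872, Mul(I, Pow(89, Rational(1, 2))))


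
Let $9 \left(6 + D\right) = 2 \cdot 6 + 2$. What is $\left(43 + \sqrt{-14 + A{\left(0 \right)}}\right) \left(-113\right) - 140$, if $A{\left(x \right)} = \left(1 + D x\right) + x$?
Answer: $-4999 - 113 i \sqrt{13} \approx -4999.0 - 407.43 i$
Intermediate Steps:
$D = - \frac{40}{9}$ ($D = -6 + \frac{2 \cdot 6 + 2}{9} = -6 + \frac{12 + 2}{9} = -6 + \frac{1}{9} \cdot 14 = -6 + \frac{14}{9} = - \frac{40}{9} \approx -4.4444$)
$A{\left(x \right)} = 1 - \frac{31 x}{9}$ ($A{\left(x \right)} = \left(1 - \frac{40 x}{9}\right) + x = 1 - \frac{31 x}{9}$)
$\left(43 + \sqrt{-14 + A{\left(0 \right)}}\right) \left(-113\right) - 140 = \left(43 + \sqrt{-14 + \left(1 - 0\right)}\right) \left(-113\right) - 140 = \left(43 + \sqrt{-14 + \left(1 + 0\right)}\right) \left(-113\right) - 140 = \left(43 + \sqrt{-14 + 1}\right) \left(-113\right) - 140 = \left(43 + \sqrt{-13}\right) \left(-113\right) - 140 = \left(43 + i \sqrt{13}\right) \left(-113\right) - 140 = \left(-4859 - 113 i \sqrt{13}\right) - 140 = -4999 - 113 i \sqrt{13}$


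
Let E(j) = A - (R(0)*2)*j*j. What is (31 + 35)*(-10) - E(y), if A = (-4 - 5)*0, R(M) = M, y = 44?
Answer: -660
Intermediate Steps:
A = 0 (A = -9*0 = 0)
E(j) = 0 (E(j) = 0 - (0*2)*j*j = 0 - 0*j*j = 0 - 0*j = 0 - 1*0 = 0 + 0 = 0)
(31 + 35)*(-10) - E(y) = (31 + 35)*(-10) - 1*0 = 66*(-10) + 0 = -660 + 0 = -660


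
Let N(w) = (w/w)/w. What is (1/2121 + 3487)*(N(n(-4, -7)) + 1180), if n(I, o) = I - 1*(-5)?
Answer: 8734590968/2121 ≈ 4.1181e+6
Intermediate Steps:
n(I, o) = 5 + I (n(I, o) = I + 5 = 5 + I)
N(w) = 1/w
(1/2121 + 3487)*(N(n(-4, -7)) + 1180) = (1/2121 + 3487)*(1/(5 - 4) + 1180) = (1/2121 + 3487)*(1/1 + 1180) = 7395928*(1 + 1180)/2121 = (7395928/2121)*1181 = 8734590968/2121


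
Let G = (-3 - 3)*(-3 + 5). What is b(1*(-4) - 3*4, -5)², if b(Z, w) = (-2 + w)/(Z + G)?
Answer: 1/16 ≈ 0.062500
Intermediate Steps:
G = -12 (G = -6*2 = -12)
b(Z, w) = (-2 + w)/(-12 + Z) (b(Z, w) = (-2 + w)/(Z - 12) = (-2 + w)/(-12 + Z))
b(1*(-4) - 3*4, -5)² = ((-2 - 5)/(-12 + (1*(-4) - 3*4)))² = (-7/(-12 + (-4 - 12)))² = (-7/(-12 - 16))² = (-7/(-28))² = (-1/28*(-7))² = (¼)² = 1/16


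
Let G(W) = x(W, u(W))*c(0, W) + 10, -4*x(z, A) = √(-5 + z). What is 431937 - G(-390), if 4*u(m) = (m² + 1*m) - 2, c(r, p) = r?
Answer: 431927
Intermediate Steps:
u(m) = -½ + m/4 + m²/4 (u(m) = ((m² + 1*m) - 2)/4 = ((m² + m) - 2)/4 = ((m + m²) - 2)/4 = (-2 + m + m²)/4 = -½ + m/4 + m²/4)
x(z, A) = -√(-5 + z)/4
G(W) = 10 (G(W) = -√(-5 + W)/4*0 + 10 = 0 + 10 = 10)
431937 - G(-390) = 431937 - 1*10 = 431937 - 10 = 431927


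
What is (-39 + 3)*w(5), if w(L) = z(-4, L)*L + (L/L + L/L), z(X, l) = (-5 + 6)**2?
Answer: -252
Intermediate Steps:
z(X, l) = 1 (z(X, l) = 1**2 = 1)
w(L) = 2 + L (w(L) = 1*L + (L/L + L/L) = L + (1 + 1) = L + 2 = 2 + L)
(-39 + 3)*w(5) = (-39 + 3)*(2 + 5) = -36*7 = -252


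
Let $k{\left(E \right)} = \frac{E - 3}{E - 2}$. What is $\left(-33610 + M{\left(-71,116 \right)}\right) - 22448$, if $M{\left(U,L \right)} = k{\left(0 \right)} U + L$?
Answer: $- \frac{112097}{2} \approx -56049.0$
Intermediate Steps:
$k{\left(E \right)} = \frac{-3 + E}{-2 + E}$
$M{\left(U,L \right)} = L + \frac{3 U}{2}$ ($M{\left(U,L \right)} = \frac{-3 + 0}{-2 + 0} U + L = \frac{1}{-2} \left(-3\right) U + L = \left(- \frac{1}{2}\right) \left(-3\right) U + L = \frac{3 U}{2} + L = L + \frac{3 U}{2}$)
$\left(-33610 + M{\left(-71,116 \right)}\right) - 22448 = \left(-33610 + \left(116 + \frac{3}{2} \left(-71\right)\right)\right) - 22448 = \left(-33610 + \left(116 - \frac{213}{2}\right)\right) - 22448 = \left(-33610 + \frac{19}{2}\right) - 22448 = - \frac{67201}{2} - 22448 = - \frac{112097}{2}$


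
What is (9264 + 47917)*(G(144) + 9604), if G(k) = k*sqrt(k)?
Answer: 647975092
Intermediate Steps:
G(k) = k**(3/2)
(9264 + 47917)*(G(144) + 9604) = (9264 + 47917)*(144**(3/2) + 9604) = 57181*(1728 + 9604) = 57181*11332 = 647975092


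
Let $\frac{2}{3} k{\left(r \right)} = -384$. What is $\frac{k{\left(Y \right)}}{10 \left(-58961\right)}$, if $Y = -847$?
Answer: $\frac{288}{294805} \approx 0.00097692$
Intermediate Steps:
$k{\left(r \right)} = -576$ ($k{\left(r \right)} = \frac{3}{2} \left(-384\right) = -576$)
$\frac{k{\left(Y \right)}}{10 \left(-58961\right)} = - \frac{576}{10 \left(-58961\right)} = - \frac{576}{-589610} = \left(-576\right) \left(- \frac{1}{589610}\right) = \frac{288}{294805}$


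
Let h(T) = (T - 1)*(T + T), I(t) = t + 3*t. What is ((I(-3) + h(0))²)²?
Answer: 20736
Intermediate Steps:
I(t) = 4*t
h(T) = 2*T*(-1 + T) (h(T) = (-1 + T)*(2*T) = 2*T*(-1 + T))
((I(-3) + h(0))²)² = ((4*(-3) + 2*0*(-1 + 0))²)² = ((-12 + 2*0*(-1))²)² = ((-12 + 0)²)² = ((-12)²)² = 144² = 20736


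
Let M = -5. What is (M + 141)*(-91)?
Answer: -12376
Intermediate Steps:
(M + 141)*(-91) = (-5 + 141)*(-91) = 136*(-91) = -12376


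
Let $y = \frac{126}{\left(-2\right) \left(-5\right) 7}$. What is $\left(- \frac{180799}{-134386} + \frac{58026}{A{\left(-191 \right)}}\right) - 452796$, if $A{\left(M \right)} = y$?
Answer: $- \frac{169551317311}{403158} \approx -4.2056 \cdot 10^{5}$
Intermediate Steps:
$y = \frac{9}{5}$ ($y = \frac{126}{10 \cdot 7} = \frac{126}{70} = 126 \cdot \frac{1}{70} = \frac{9}{5} \approx 1.8$)
$A{\left(M \right)} = \frac{9}{5}$
$\left(- \frac{180799}{-134386} + \frac{58026}{A{\left(-191 \right)}}\right) - 452796 = \left(- \frac{180799}{-134386} + \frac{58026}{\frac{9}{5}}\right) - 452796 = \left(\left(-180799\right) \left(- \frac{1}{134386}\right) + 58026 \cdot \frac{5}{9}\right) - 452796 = \left(\frac{180799}{134386} + \frac{96710}{3}\right) - 452796 = \frac{12997012457}{403158} - 452796 = - \frac{169551317311}{403158}$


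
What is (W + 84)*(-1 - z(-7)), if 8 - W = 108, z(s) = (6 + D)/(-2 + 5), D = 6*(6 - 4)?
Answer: 112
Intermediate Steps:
D = 12 (D = 6*2 = 12)
z(s) = 6 (z(s) = (6 + 12)/(-2 + 5) = 18/3 = 18*(1/3) = 6)
W = -100 (W = 8 - 1*108 = 8 - 108 = -100)
(W + 84)*(-1 - z(-7)) = (-100 + 84)*(-1 - 1*6) = -16*(-1 - 6) = -16*(-7) = 112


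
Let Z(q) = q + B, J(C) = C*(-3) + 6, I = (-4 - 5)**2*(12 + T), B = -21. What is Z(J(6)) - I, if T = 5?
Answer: -1410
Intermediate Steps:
I = 1377 (I = (-4 - 5)**2*(12 + 5) = (-9)**2*17 = 81*17 = 1377)
J(C) = 6 - 3*C (J(C) = -3*C + 6 = 6 - 3*C)
Z(q) = -21 + q (Z(q) = q - 21 = -21 + q)
Z(J(6)) - I = (-21 + (6 - 3*6)) - 1*1377 = (-21 + (6 - 18)) - 1377 = (-21 - 12) - 1377 = -33 - 1377 = -1410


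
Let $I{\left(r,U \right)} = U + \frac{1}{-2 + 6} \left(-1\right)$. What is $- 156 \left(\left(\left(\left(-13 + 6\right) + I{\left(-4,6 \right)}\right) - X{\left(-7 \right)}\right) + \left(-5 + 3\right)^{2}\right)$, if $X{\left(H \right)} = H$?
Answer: $-1521$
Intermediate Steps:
$I{\left(r,U \right)} = - \frac{1}{4} + U$ ($I{\left(r,U \right)} = U + \frac{1}{4} \left(-1\right) = U - \frac{1}{4} = - \frac{1}{4} + U$)
$- 156 \left(\left(\left(\left(-13 + 6\right) + I{\left(-4,6 \right)}\right) - X{\left(-7 \right)}\right) + \left(-5 + 3\right)^{2}\right) = - 156 \left(\left(\left(\left(-13 + 6\right) + \left(- \frac{1}{4} + 6\right)\right) - -7\right) + \left(-5 + 3\right)^{2}\right) = - 156 \left(\left(\left(-7 + \frac{23}{4}\right) + 7\right) + \left(-2\right)^{2}\right) = - 156 \left(\left(- \frac{5}{4} + 7\right) + 4\right) = - 156 \left(\frac{23}{4} + 4\right) = \left(-156\right) \frac{39}{4} = -1521$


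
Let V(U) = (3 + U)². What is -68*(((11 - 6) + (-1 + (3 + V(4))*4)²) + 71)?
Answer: -2918900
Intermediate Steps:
-68*(((11 - 6) + (-1 + (3 + V(4))*4)²) + 71) = -68*(((11 - 6) + (-1 + (3 + (3 + 4)²)*4)²) + 71) = -68*((5 + (-1 + (3 + 7²)*4)²) + 71) = -68*((5 + (-1 + (3 + 49)*4)²) + 71) = -68*((5 + (-1 + 52*4)²) + 71) = -68*((5 + (-1 + 208)²) + 71) = -68*((5 + 207²) + 71) = -68*((5 + 42849) + 71) = -68*(42854 + 71) = -68*42925 = -2918900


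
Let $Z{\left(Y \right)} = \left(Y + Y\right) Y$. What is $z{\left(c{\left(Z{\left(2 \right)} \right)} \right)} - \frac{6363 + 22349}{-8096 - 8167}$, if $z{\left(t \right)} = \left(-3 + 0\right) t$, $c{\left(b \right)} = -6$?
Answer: $\frac{321446}{16263} \approx 19.765$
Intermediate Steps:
$Z{\left(Y \right)} = 2 Y^{2}$ ($Z{\left(Y \right)} = 2 Y Y = 2 Y^{2}$)
$z{\left(t \right)} = - 3 t$
$z{\left(c{\left(Z{\left(2 \right)} \right)} \right)} - \frac{6363 + 22349}{-8096 - 8167} = \left(-3\right) \left(-6\right) - \frac{6363 + 22349}{-8096 - 8167} = 18 - \frac{28712}{-16263} = 18 - 28712 \left(- \frac{1}{16263}\right) = 18 - - \frac{28712}{16263} = 18 + \frac{28712}{16263} = \frac{321446}{16263}$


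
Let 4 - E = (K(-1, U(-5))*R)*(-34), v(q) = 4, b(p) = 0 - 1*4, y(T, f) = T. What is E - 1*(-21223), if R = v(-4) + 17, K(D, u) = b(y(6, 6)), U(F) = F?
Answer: 18371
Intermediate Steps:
b(p) = -4 (b(p) = 0 - 4 = -4)
K(D, u) = -4
R = 21 (R = 4 + 17 = 21)
E = -2852 (E = 4 - (-4*21)*(-34) = 4 - (-84)*(-34) = 4 - 1*2856 = 4 - 2856 = -2852)
E - 1*(-21223) = -2852 - 1*(-21223) = -2852 + 21223 = 18371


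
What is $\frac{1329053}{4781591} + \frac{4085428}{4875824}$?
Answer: $\frac{6503768567655}{5828549038996} \approx 1.1158$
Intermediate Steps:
$\frac{1329053}{4781591} + \frac{4085428}{4875824} = 1329053 \cdot \frac{1}{4781591} + 4085428 \cdot \frac{1}{4875824} = \frac{1329053}{4781591} + \frac{1021357}{1218956} = \frac{6503768567655}{5828549038996}$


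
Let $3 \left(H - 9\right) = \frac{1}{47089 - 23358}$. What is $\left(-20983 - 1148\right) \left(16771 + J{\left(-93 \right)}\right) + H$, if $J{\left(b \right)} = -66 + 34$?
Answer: $- \frac{26373503804399}{71193} \approx -3.7045 \cdot 10^{8}$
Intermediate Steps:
$J{\left(b \right)} = -32$
$H = \frac{640738}{71193}$ ($H = 9 + \frac{1}{3 \left(47089 - 23358\right)} = 9 + \frac{1}{3 \cdot 23731} = 9 + \frac{1}{3} \cdot \frac{1}{23731} = 9 + \frac{1}{71193} = \frac{640738}{71193} \approx 9.0$)
$\left(-20983 - 1148\right) \left(16771 + J{\left(-93 \right)}\right) + H = \left(-20983 - 1148\right) \left(16771 - 32\right) + \frac{640738}{71193} = \left(-22131\right) 16739 + \frac{640738}{71193} = -370450809 + \frac{640738}{71193} = - \frac{26373503804399}{71193}$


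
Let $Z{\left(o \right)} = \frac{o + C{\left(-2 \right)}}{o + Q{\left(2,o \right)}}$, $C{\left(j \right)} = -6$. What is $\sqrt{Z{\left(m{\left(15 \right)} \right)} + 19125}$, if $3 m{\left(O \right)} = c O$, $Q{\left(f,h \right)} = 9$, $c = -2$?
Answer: $\sqrt{19141} \approx 138.35$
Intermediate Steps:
$m{\left(O \right)} = - \frac{2 O}{3}$ ($m{\left(O \right)} = \frac{\left(-2\right) O}{3} = - \frac{2 O}{3}$)
$Z{\left(o \right)} = \frac{-6 + o}{9 + o}$ ($Z{\left(o \right)} = \frac{o - 6}{o + 9} = \frac{-6 + o}{9 + o}$)
$\sqrt{Z{\left(m{\left(15 \right)} \right)} + 19125} = \sqrt{\frac{-6 - 10}{9 - 10} + 19125} = \sqrt{\frac{1}{-1} \left(-16\right) + 19125} = \sqrt{\left(-1\right) \left(-16\right) + 19125} = \sqrt{16 + 19125} = \sqrt{19141}$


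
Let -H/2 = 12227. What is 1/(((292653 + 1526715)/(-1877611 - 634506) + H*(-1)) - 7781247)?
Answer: -2512117/19485973380149 ≈ -1.2892e-7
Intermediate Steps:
H = -24454 (H = -2*12227 = -24454)
1/(((292653 + 1526715)/(-1877611 - 634506) + H*(-1)) - 7781247) = 1/(((292653 + 1526715)/(-1877611 - 634506) - 24454*(-1)) - 7781247) = 1/((1819368/(-2512117) + 24454) - 7781247) = 1/((1819368*(-1/2512117) + 24454) - 7781247) = 1/((-1819368/2512117 + 24454) - 7781247) = 1/(61429489750/2512117 - 7781247) = 1/(-19485973380149/2512117) = -2512117/19485973380149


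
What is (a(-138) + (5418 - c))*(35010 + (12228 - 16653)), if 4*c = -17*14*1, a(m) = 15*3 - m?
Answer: 346252785/2 ≈ 1.7313e+8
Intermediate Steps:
a(m) = 45 - m
c = -119/2 (c = (-17*14*1)/4 = (-238*1)/4 = (1/4)*(-238) = -119/2 ≈ -59.500)
(a(-138) + (5418 - c))*(35010 + (12228 - 16653)) = ((45 - 1*(-138)) + (5418 - 1*(-119/2)))*(35010 + (12228 - 16653)) = ((45 + 138) + (5418 + 119/2))*(35010 - 4425) = (183 + 10955/2)*30585 = (11321/2)*30585 = 346252785/2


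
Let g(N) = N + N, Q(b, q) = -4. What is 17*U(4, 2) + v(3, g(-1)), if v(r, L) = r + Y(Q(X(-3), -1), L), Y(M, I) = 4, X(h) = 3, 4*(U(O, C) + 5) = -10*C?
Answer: -163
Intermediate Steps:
U(O, C) = -5 - 5*C/2 (U(O, C) = -5 + (-10*C)/4 = -5 - 5*C/2)
g(N) = 2*N
v(r, L) = 4 + r (v(r, L) = r + 4 = 4 + r)
17*U(4, 2) + v(3, g(-1)) = 17*(-5 - 5/2*2) + (4 + 3) = 17*(-5 - 5) + 7 = 17*(-10) + 7 = -170 + 7 = -163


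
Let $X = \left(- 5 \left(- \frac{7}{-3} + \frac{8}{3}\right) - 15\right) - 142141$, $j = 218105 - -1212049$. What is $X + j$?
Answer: $1287973$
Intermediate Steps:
$j = 1430154$ ($j = 218105 + 1212049 = 1430154$)
$X = -142181$ ($X = \left(- 5 \left(\left(-7\right) \left(- \frac{1}{3}\right) + 8 \cdot \frac{1}{3}\right) - 15\right) - 142141 = \left(- 5 \left(\frac{7}{3} + \frac{8}{3}\right) - 15\right) - 142141 = \left(\left(-5\right) 5 - 15\right) - 142141 = \left(-25 - 15\right) - 142141 = -40 - 142141 = -142181$)
$X + j = -142181 + 1430154 = 1287973$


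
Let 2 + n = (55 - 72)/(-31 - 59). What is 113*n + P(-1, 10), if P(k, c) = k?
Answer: -18509/90 ≈ -205.66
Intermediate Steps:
n = -163/90 (n = -2 + (55 - 72)/(-31 - 59) = -2 - 17/(-90) = -2 - 17*(-1/90) = -2 + 17/90 = -163/90 ≈ -1.8111)
113*n + P(-1, 10) = 113*(-163/90) - 1 = -18419/90 - 1 = -18509/90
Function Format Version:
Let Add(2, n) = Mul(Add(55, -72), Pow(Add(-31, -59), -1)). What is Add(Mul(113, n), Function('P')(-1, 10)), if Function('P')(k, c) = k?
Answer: Rational(-18509, 90) ≈ -205.66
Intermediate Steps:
n = Rational(-163, 90) (n = Add(-2, Mul(Add(55, -72), Pow(Add(-31, -59), -1))) = Add(-2, Mul(-17, Pow(-90, -1))) = Add(-2, Mul(-17, Rational(-1, 90))) = Add(-2, Rational(17, 90)) = Rational(-163, 90) ≈ -1.8111)
Add(Mul(113, n), Function('P')(-1, 10)) = Add(Mul(113, Rational(-163, 90)), -1) = Add(Rational(-18419, 90), -1) = Rational(-18509, 90)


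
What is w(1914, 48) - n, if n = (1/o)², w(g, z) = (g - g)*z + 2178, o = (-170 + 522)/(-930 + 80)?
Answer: 67285103/30976 ≈ 2172.2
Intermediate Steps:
o = -176/425 (o = 352/(-850) = 352*(-1/850) = -176/425 ≈ -0.41412)
w(g, z) = 2178 (w(g, z) = 0*z + 2178 = 0 + 2178 = 2178)
n = 180625/30976 (n = (1/(-176/425))² = (-425/176)² = 180625/30976 ≈ 5.8311)
w(1914, 48) - n = 2178 - 1*180625/30976 = 2178 - 180625/30976 = 67285103/30976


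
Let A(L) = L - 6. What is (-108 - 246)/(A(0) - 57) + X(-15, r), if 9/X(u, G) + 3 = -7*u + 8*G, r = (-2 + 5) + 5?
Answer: 19777/3486 ≈ 5.6733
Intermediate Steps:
A(L) = -6 + L
r = 8 (r = 3 + 5 = 8)
X(u, G) = 9/(-3 - 7*u + 8*G) (X(u, G) = 9/(-3 + (-7*u + 8*G)) = 9/(-3 - 7*u + 8*G))
(-108 - 246)/(A(0) - 57) + X(-15, r) = (-108 - 246)/((-6 + 0) - 57) - 9/(3 - 8*8 + 7*(-15)) = -354/(-6 - 57) - 9/(3 - 64 - 105) = -354/(-63) - 9/(-166) = -354*(-1/63) - 9*(-1/166) = 118/21 + 9/166 = 19777/3486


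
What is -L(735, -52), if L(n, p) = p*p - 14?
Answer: -2690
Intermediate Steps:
L(n, p) = -14 + p**2 (L(n, p) = p**2 - 14 = -14 + p**2)
-L(735, -52) = -(-14 + (-52)**2) = -(-14 + 2704) = -1*2690 = -2690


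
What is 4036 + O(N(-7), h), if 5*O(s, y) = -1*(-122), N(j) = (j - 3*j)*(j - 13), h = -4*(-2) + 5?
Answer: 20302/5 ≈ 4060.4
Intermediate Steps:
h = 13 (h = 8 + 5 = 13)
N(j) = -2*j*(-13 + j) (N(j) = (-2*j)*(-13 + j) = -2*j*(-13 + j))
O(s, y) = 122/5 (O(s, y) = (-1*(-122))/5 = (⅕)*122 = 122/5)
4036 + O(N(-7), h) = 4036 + 122/5 = 20302/5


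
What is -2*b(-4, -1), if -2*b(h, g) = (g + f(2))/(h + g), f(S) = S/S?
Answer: 0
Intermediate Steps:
f(S) = 1
b(h, g) = -(1 + g)/(2*(g + h)) (b(h, g) = -(g + 1)/(2*(h + g)) = -(1 + g)/(2*(g + h)))
-2*b(-4, -1) = -(-1 - 1*(-1))/(-1 - 4) = -(-1 + 1)/(-5) = -(-1)*0/5 = -2*0 = 0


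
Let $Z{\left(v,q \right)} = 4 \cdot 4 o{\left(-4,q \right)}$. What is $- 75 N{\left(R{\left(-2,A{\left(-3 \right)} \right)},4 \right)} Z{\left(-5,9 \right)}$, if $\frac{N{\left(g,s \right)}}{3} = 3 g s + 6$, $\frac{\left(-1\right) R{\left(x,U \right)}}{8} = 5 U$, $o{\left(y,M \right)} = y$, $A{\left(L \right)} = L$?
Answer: $20822400$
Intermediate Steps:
$R{\left(x,U \right)} = - 40 U$ ($R{\left(x,U \right)} = - 8 \cdot 5 U = - 40 U$)
$Z{\left(v,q \right)} = -64$ ($Z{\left(v,q \right)} = 4 \cdot 4 \left(-4\right) = 16 \left(-4\right) = -64$)
$N{\left(g,s \right)} = 18 + 9 g s$ ($N{\left(g,s \right)} = 3 \left(3 g s + 6\right) = 3 \left(6 + 3 g s\right) = 18 + 9 g s$)
$- 75 N{\left(R{\left(-2,A{\left(-3 \right)} \right)},4 \right)} Z{\left(-5,9 \right)} = - 75 \left(18 + 9 \left(\left(-40\right) \left(-3\right)\right) 4\right) \left(-64\right) = - 75 \left(18 + 9 \cdot 120 \cdot 4\right) \left(-64\right) = - 75 \left(18 + 4320\right) \left(-64\right) = \left(-75\right) 4338 \left(-64\right) = \left(-325350\right) \left(-64\right) = 20822400$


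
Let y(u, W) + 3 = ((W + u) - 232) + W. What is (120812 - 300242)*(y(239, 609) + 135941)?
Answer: -24611157090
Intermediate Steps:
y(u, W) = -235 + u + 2*W (y(u, W) = -3 + (((W + u) - 232) + W) = -3 + ((-232 + W + u) + W) = -3 + (-232 + u + 2*W) = -235 + u + 2*W)
(120812 - 300242)*(y(239, 609) + 135941) = (120812 - 300242)*((-235 + 239 + 2*609) + 135941) = -179430*((-235 + 239 + 1218) + 135941) = -179430*(1222 + 135941) = -179430*137163 = -24611157090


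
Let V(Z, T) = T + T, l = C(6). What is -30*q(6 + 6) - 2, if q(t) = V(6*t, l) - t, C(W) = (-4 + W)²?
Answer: 118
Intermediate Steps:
l = 4 (l = (-4 + 6)² = 2² = 4)
V(Z, T) = 2*T
q(t) = 8 - t (q(t) = 2*4 - t = 8 - t)
-30*q(6 + 6) - 2 = -30*(8 - (6 + 6)) - 2 = -30*(8 - 1*12) - 2 = -30*(8 - 12) - 2 = -30*(-4) - 2 = 120 - 2 = 118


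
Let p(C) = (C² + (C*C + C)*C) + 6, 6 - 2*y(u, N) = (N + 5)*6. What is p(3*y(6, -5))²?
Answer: 804609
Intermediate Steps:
y(u, N) = -12 - 3*N (y(u, N) = 3 - (N + 5)*6/2 = 3 - (5 + N)*6/2 = 3 - (30 + 6*N)/2 = 3 + (-15 - 3*N) = -12 - 3*N)
p(C) = 6 + C² + C*(C + C²) (p(C) = (C² + (C² + C)*C) + 6 = (C² + (C + C²)*C) + 6 = (C² + C*(C + C²)) + 6 = 6 + C² + C*(C + C²))
p(3*y(6, -5))² = (6 + (3*(-12 - 3*(-5)))³ + 2*(3*(-12 - 3*(-5)))²)² = (6 + (3*(-12 + 15))³ + 2*(3*(-12 + 15))²)² = (6 + (3*3)³ + 2*(3*3)²)² = (6 + 9³ + 2*9²)² = (6 + 729 + 2*81)² = (6 + 729 + 162)² = 897² = 804609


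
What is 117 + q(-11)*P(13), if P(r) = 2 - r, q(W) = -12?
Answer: 249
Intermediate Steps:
117 + q(-11)*P(13) = 117 - 12*(2 - 1*13) = 117 - 12*(2 - 13) = 117 - 12*(-11) = 117 + 132 = 249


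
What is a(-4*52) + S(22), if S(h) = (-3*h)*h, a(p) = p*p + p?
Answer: 41604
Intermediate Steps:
a(p) = p + p**2 (a(p) = p**2 + p = p + p**2)
S(h) = -3*h**2
a(-4*52) + S(22) = (-4*52)*(1 - 4*52) - 3*22**2 = -208*(1 - 208) - 3*484 = -208*(-207) - 1452 = 43056 - 1452 = 41604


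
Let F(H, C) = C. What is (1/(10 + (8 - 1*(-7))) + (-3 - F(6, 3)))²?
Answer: 22201/625 ≈ 35.522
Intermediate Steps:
(1/(10 + (8 - 1*(-7))) + (-3 - F(6, 3)))² = (1/(10 + (8 - 1*(-7))) + (-3 - 3))² = (1/(10 + (8 + 7)) + (-3 - 1*3))² = (1/(10 + 15) + (-3 - 3))² = (1/25 - 6)² = (-149/25)² = 22201/625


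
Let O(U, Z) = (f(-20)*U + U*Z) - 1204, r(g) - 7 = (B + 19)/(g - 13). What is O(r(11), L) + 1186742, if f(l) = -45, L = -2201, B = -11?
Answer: 1178800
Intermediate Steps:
r(g) = 7 + 8/(-13 + g) (r(g) = 7 + (-11 + 19)/(g - 13) = 7 + 8/(-13 + g))
O(U, Z) = -1204 - 45*U + U*Z (O(U, Z) = (-45*U + U*Z) - 1204 = -1204 - 45*U + U*Z)
O(r(11), L) + 1186742 = (-1204 - 45*(-83 + 7*11)/(-13 + 11) + ((-83 + 7*11)/(-13 + 11))*(-2201)) + 1186742 = (-1204 - 45*(-83 + 77)/(-2) + ((-83 + 77)/(-2))*(-2201)) + 1186742 = (-1204 - (-45)*(-6)/2 - 1/2*(-6)*(-2201)) + 1186742 = (-1204 - 45*3 + 3*(-2201)) + 1186742 = (-1204 - 135 - 6603) + 1186742 = -7942 + 1186742 = 1178800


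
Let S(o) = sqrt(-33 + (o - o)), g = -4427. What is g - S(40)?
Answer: -4427 - I*sqrt(33) ≈ -4427.0 - 5.7446*I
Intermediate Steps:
S(o) = I*sqrt(33) (S(o) = sqrt(-33 + 0) = sqrt(-33) = I*sqrt(33))
g - S(40) = -4427 - I*sqrt(33)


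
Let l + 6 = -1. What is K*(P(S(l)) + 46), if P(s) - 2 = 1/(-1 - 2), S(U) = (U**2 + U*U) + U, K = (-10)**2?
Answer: 14300/3 ≈ 4766.7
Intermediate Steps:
l = -7 (l = -6 - 1 = -7)
K = 100
S(U) = U + 2*U**2 (S(U) = (U**2 + U**2) + U = 2*U**2 + U = U + 2*U**2)
P(s) = 5/3 (P(s) = 2 + 1/(-1 - 2) = 2 + 1/(-3) = 2 - 1/3 = 5/3)
K*(P(S(l)) + 46) = 100*(5/3 + 46) = 100*(143/3) = 14300/3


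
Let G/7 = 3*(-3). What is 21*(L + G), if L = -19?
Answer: -1722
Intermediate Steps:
G = -63 (G = 7*(3*(-3)) = 7*(-9) = -63)
21*(L + G) = 21*(-19 - 63) = 21*(-82) = -1722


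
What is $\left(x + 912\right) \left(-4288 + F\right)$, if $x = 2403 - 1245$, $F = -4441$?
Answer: $-18069030$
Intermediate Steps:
$x = 1158$
$\left(x + 912\right) \left(-4288 + F\right) = \left(1158 + 912\right) \left(-4288 - 4441\right) = 2070 \left(-8729\right) = -18069030$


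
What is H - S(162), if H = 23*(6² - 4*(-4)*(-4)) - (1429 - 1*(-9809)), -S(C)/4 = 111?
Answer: -11438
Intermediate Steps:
S(C) = -444 (S(C) = -4*111 = -444)
H = -11882 (H = 23*(36 + 16*(-4)) - (1429 + 9809) = 23*(36 - 64) - 1*11238 = 23*(-28) - 11238 = -644 - 11238 = -11882)
H - S(162) = -11882 - 1*(-444) = -11882 + 444 = -11438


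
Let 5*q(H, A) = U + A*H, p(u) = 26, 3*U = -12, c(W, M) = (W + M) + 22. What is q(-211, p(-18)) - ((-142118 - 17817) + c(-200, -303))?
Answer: 159318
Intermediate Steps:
c(W, M) = 22 + M + W (c(W, M) = (M + W) + 22 = 22 + M + W)
U = -4 (U = (⅓)*(-12) = -4)
q(H, A) = -⅘ + A*H/5 (q(H, A) = (-4 + A*H)/5 = -⅘ + A*H/5)
q(-211, p(-18)) - ((-142118 - 17817) + c(-200, -303)) = (-⅘ + (⅕)*26*(-211)) - ((-142118 - 17817) + (22 - 303 - 200)) = (-⅘ - 5486/5) - (-159935 - 481) = -1098 - 1*(-160416) = -1098 + 160416 = 159318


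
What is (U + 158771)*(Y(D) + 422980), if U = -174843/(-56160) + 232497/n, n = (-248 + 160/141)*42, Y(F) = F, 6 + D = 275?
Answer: 4256618762880851947/63350560 ≈ 6.7192e+10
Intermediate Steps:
D = 269 (D = -6 + 275 = 269)
n = -487312/47 (n = (-248 + 160*(1/141))*42 = (-248 + 160/141)*42 = -34808/141*42 = -487312/47 ≈ -10368.)
U = -3669981871/190051680 (U = -174843/(-56160) + 232497/(-487312/47) = -174843*(-1/56160) + 232497*(-47/487312) = 19427/6240 - 10927359/487312 = -3669981871/190051680 ≈ -19.310)
(U + 158771)*(Y(D) + 422980) = (-3669981871/190051680 + 158771)*(269 + 422980) = (30171025303409/190051680)*423249 = 4256618762880851947/63350560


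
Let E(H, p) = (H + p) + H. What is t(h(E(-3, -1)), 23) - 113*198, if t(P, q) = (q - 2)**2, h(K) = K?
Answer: -21933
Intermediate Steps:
E(H, p) = p + 2*H
t(P, q) = (-2 + q)**2
t(h(E(-3, -1)), 23) - 113*198 = (-2 + 23)**2 - 113*198 = 21**2 - 22374 = 441 - 22374 = -21933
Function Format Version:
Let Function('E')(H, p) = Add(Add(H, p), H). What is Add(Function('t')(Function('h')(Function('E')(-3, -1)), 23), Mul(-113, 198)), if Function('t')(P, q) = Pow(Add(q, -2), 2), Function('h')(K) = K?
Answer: -21933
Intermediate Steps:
Function('E')(H, p) = Add(p, Mul(2, H))
Function('t')(P, q) = Pow(Add(-2, q), 2)
Add(Function('t')(Function('h')(Function('E')(-3, -1)), 23), Mul(-113, 198)) = Add(Pow(Add(-2, 23), 2), Mul(-113, 198)) = Add(Pow(21, 2), -22374) = Add(441, -22374) = -21933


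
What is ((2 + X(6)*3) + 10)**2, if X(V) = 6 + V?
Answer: 2304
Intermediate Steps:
((2 + X(6)*3) + 10)**2 = ((2 + (6 + 6)*3) + 10)**2 = ((2 + 12*3) + 10)**2 = ((2 + 36) + 10)**2 = (38 + 10)**2 = 48**2 = 2304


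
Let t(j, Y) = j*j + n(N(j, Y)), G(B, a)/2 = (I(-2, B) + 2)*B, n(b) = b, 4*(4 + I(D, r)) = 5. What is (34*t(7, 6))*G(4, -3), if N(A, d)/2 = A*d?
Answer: -27132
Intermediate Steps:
I(D, r) = -11/4 (I(D, r) = -4 + (¼)*5 = -4 + 5/4 = -11/4)
N(A, d) = 2*A*d (N(A, d) = 2*(A*d) = 2*A*d)
G(B, a) = -3*B/2 (G(B, a) = 2*((-11/4 + 2)*B) = 2*(-3*B/4) = -3*B/2)
t(j, Y) = j² + 2*Y*j (t(j, Y) = j*j + 2*j*Y = j² + 2*Y*j)
(34*t(7, 6))*G(4, -3) = (34*(7*(7 + 2*6)))*(-3/2*4) = (34*(7*(7 + 12)))*(-6) = (34*(7*19))*(-6) = (34*133)*(-6) = 4522*(-6) = -27132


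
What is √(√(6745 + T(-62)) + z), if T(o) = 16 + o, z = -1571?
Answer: √(-1571 + √6699) ≈ 38.59*I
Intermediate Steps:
√(√(6745 + T(-62)) + z) = √(√(6745 + (16 - 62)) - 1571) = √(√(6745 - 46) - 1571) = √(√6699 - 1571) = √(-1571 + √6699)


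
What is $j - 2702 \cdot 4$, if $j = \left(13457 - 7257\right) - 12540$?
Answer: $-17148$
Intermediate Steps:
$j = -6340$ ($j = 6200 - 12540 = -6340$)
$j - 2702 \cdot 4 = -6340 - 2702 \cdot 4 = -6340 - 10808 = -17148$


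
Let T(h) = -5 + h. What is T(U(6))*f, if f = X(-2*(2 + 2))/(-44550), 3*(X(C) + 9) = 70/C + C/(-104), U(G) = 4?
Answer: -371/1389960 ≈ -0.00026691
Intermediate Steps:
X(C) = -9 - C/312 + 70/(3*C) (X(C) = -9 + (70/C + C/(-104))/3 = -9 + (70/C + C*(-1/104))/3 = -9 + (70/C - C/104)/3 = -9 + (-C/312 + 70/(3*C)) = -9 - C/312 + 70/(3*C))
f = 371/1389960 (f = ((7280 - (-2*(2 + 2))*(2808 - 2*(2 + 2)))/(312*((-2*(2 + 2)))))/(-44550) = ((7280 - (-2*4)*(2808 - 2*4))/(312*((-2*4))))*(-1/44550) = ((1/312)*(7280 - 1*(-8)*(2808 - 8))/(-8))*(-1/44550) = ((1/312)*(-⅛)*(7280 - 1*(-8)*2800))*(-1/44550) = ((1/312)*(-⅛)*(7280 + 22400))*(-1/44550) = ((1/312)*(-⅛)*29680)*(-1/44550) = -1855/156*(-1/44550) = 371/1389960 ≈ 0.00026691)
T(U(6))*f = (-5 + 4)*(371/1389960) = -1*371/1389960 = -371/1389960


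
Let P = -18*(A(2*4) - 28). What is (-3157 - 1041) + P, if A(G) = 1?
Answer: -3712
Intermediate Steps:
P = 486 (P = -18*(1 - 28) = -18*(-27) = 486)
(-3157 - 1041) + P = (-3157 - 1041) + 486 = -4198 + 486 = -3712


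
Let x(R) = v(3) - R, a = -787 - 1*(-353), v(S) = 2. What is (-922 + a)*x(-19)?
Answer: -28476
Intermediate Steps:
a = -434 (a = -787 + 353 = -434)
x(R) = 2 - R
(-922 + a)*x(-19) = (-922 - 434)*(2 - 1*(-19)) = -1356*(2 + 19) = -1356*21 = -28476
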